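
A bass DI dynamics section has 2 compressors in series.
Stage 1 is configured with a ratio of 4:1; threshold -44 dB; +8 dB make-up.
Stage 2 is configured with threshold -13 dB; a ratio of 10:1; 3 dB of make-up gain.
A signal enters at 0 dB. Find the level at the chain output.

-22 dB

Stage 1: overshoot 44 dB → 44/4 = 11 dB → -33 dB; +8 dB make-up → -25 dB.
Stage 2: -25 dB is at or below the -13 dB threshold — no compression; make-up brings it to -22 dB.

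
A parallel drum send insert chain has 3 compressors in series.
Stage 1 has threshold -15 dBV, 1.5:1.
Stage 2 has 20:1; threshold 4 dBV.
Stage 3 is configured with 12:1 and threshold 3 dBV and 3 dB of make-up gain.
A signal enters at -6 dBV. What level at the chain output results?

-6 dBV

Stage 1: overshoot 9 dB → 9/1.5 = 6 dB → -9 dBV.
Stage 2: below threshold (-9 ≤ 4); passes unchanged; output -9 dBV.
Stage 3: -9 dBV is at or below the 3 dBV threshold — no compression; make-up brings it to -6 dBV.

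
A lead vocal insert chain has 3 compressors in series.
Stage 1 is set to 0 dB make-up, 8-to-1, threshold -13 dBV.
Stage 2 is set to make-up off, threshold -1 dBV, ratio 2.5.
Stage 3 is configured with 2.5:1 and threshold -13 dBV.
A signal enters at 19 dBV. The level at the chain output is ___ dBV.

Stage 1: 19 dBV is 32 dB over -13 dBV; at 8:1 that becomes 4 dB over, giving -9 dBV.
Stage 2: -9 dBV ≤ -1 dBV, so stage 2 doesn't engage; output -9 dBV.
Stage 3: 4 dB above -13 dBV, reduced 2.5:1 to 1.6 dB above → -11.4 dBV.

-11.4 dBV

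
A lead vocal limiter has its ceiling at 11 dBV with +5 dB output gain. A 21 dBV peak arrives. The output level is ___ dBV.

The limiter clamps the peak to its 11 dBV ceiling.
Output gain then adds 5 dB: 11 + 5 = 16 dBV.

16 dBV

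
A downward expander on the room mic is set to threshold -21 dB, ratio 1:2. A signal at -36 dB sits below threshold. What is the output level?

Below threshold, a 1:2 expander applies gain = (2−1)×(T − x) of attenuation.
(2−1) × 15 = 15 dB, so output = -36 − 15 = -51 dB.

-51 dB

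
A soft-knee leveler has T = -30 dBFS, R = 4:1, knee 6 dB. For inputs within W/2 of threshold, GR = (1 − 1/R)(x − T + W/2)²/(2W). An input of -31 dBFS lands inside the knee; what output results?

x − T + W/2 = -31 − (-30) + 3 = 2.
GR = (1 − 1/4) × 2² / 12 = 0.75 × 4 / 12 = 0.25 dB.
Output = -31 − 0.25 = -31.25 dBFS.

-31.25 dBFS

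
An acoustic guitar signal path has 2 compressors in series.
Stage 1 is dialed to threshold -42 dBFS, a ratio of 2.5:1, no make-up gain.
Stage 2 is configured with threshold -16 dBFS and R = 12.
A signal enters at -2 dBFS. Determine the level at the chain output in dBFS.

-26 dBFS

Stage 1: -2 dBFS is 40 dB over -42 dBFS; at 2.5:1 that becomes 16 dB over, giving -26 dBFS.
Stage 2: -26 dBFS ≤ -16 dBFS, so stage 2 doesn't engage; output -26 dBFS.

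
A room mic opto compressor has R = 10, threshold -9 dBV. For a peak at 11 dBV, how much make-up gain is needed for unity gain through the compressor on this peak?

The peak compresses to -9 + 20/10 = -7 dBV.
To reach 11 dBV requires 11 − (-7) = 18 dB of make-up.

18 dB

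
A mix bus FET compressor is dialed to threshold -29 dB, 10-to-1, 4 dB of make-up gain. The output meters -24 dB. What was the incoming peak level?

Remove make-up: -24 − 4 = -28 dB.
The compressed level sits -28 − (-29) = 1 dB over threshold.
Input overshoot = R × output overshoot = 10 dB → input = -29 + 10 = -19 dB.

-19 dB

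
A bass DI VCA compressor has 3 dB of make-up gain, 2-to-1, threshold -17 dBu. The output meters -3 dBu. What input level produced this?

5 dBu

Before make-up, the level was -3 − 3 = -6 dBu.
That's 11 dB above the -17 dBu threshold.
Before 2:1 compression the overshoot was 11 × 2 = 22 dB, so input = -17 + 22 = 5 dBu.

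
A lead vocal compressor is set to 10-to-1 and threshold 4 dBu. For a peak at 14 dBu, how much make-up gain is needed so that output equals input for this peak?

The peak compresses to 4 + 10/10 = 5 dBu.
To reach 14 dBu requires 14 − 5 = 9 dB of make-up.

9 dB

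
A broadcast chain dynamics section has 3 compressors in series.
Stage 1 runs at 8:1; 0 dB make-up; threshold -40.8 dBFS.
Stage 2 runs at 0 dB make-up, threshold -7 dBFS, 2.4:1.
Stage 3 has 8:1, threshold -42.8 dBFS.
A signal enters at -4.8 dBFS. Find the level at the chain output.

-41.9875 dBFS

Stage 1: -4.8 dBFS is 36 dB over -40.8 dBFS; at 8:1 that becomes 4.5 dB over, giving -36.3 dBFS.
Stage 2: -36.3 dBFS ≤ -7 dBFS, so stage 2 doesn't engage; output -36.3 dBFS.
Stage 3: 6.5 dB above -42.8 dBFS, reduced 8:1 to 0.8125 dB above → -41.9875 dBFS.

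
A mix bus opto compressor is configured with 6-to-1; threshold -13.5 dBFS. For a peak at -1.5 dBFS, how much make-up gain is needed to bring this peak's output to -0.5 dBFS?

11 dB

The peak compresses to -13.5 + 12/6 = -11.5 dBFS.
To reach -0.5 dBFS requires -0.5 − (-11.5) = 11 dB of make-up.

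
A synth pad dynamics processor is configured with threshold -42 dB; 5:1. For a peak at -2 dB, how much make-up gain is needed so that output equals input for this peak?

Overshoot 40 dB → 40/5 = 8 dB after compression, so the compressed level is -42 + 8 = -34 dB.
Make-up = target − compressed = -2 − (-34) = 32 dB.

32 dB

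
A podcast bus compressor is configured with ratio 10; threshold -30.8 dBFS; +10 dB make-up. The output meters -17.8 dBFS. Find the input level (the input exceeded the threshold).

Before make-up, the level was -17.8 − 10 = -27.8 dBFS.
That's 3 dB above the -30.8 dBFS threshold.
Input overshoot = R × output overshoot = 30 dB → input = -30.8 + 30 = -0.8 dBFS.

-0.8 dBFS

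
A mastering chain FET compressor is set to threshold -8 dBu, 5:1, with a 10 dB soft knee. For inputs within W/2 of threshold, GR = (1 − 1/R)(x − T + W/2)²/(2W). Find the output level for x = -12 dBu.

-12.04 dBu

x − T + W/2 = -12 − (-8) + 5 = 1.
GR = (1 − 1/5) × 1² / 20 = 0.8 × 1 / 20 = 0.04 dB.
Output = -12 − 0.04 = -12.04 dBu.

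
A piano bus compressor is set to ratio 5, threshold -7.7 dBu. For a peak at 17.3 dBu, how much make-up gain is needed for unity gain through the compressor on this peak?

20 dB

Without make-up, output = threshold + overshoot/5 = -7.7 + 5 = -2.7 dBu.
Gap to target: 20 dB.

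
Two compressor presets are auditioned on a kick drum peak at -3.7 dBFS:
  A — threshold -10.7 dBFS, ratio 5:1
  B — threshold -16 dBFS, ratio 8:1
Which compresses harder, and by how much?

B, by 5.1625 dB

A: overshoot 7 dB → output overshoot 1.4 dB → GR 5.6 dB.
B: overshoot 12.3 dB → output overshoot 1.5375 dB → GR 10.7625 dB.
B reduces 5.1625 dB more.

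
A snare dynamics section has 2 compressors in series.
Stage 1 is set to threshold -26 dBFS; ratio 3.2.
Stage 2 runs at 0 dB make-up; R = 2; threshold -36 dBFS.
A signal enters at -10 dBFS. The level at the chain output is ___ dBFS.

Stage 1: -10 dBFS is 16 dB over -26 dBFS; at 3.2:1 that becomes 5 dB over, giving -21 dBFS.
Stage 2: overshoot 15 dB → 15/2 = 7.5 dB → -28.5 dBFS.

-28.5 dBFS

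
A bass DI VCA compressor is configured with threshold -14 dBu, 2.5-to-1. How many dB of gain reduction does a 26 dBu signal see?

24 dB

The signal is 40 dB above threshold.
A 2.5:1 ratio leaves 16 dB of that excess.
GR = overshoot in − overshoot out = 40 − 16 = 24 dB.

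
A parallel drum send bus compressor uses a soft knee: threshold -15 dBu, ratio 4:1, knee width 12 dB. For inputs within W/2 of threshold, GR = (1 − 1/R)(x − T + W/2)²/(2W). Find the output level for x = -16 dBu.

x − T + W/2 = -16 − (-15) + 6 = 5.
GR = (1 − 1/4) × 5² / 24 = 0.75 × 25 / 24 = 0.78125 dB.
Output = -16 − 0.78125 = -16.78125 dBu.

-16.78125 dBu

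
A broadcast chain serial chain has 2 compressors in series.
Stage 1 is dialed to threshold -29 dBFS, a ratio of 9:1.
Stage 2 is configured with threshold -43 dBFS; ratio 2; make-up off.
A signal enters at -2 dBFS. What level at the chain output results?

Stage 1: overshoot 27 dB → 27/9 = 3 dB → -26 dBFS.
Stage 2: overshoot 17 dB → 17/2 = 8.5 dB → -34.5 dBFS.

-34.5 dBFS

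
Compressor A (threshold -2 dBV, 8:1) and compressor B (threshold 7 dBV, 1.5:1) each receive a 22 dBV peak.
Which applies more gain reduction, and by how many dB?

A: GR = 24 − 24/8 = 21 dB.
B: GR = 15 − 15/1.5 = 5 dB.
Difference: 16 dB in favour of A.

A, by 16 dB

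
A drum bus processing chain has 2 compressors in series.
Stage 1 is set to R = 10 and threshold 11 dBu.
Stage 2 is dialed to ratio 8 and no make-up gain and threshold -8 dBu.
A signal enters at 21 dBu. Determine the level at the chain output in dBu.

Stage 1: 21 dBu is 10 dB over 11 dBu; at 10:1 that becomes 1 dB over, giving 12 dBu.
Stage 2: 12 dBu is 20 dB over -8 dBu; at 8:1 that becomes 2.5 dB over, giving -5.5 dBu.

-5.5 dBu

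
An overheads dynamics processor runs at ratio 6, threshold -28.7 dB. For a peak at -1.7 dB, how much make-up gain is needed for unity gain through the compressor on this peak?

22.5 dB

The peak compresses to -28.7 + 27/6 = -24.2 dB.
To reach -1.7 dB requires -1.7 − (-24.2) = 22.5 dB of make-up.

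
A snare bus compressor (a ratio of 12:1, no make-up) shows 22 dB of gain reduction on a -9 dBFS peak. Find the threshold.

-33 dBFS

Gain reduction = -9 − (-31) = 22 dB; output overshoot = GR / (R − 1) = 22 / 11 = 2 dB.
Threshold = output − output overshoot = -31 − 2 = -33 dBFS.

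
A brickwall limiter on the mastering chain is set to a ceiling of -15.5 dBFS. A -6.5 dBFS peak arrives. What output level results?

-15.5 dBFS

At ∞:1, everything above -15.5 dBFS is held at the ceiling.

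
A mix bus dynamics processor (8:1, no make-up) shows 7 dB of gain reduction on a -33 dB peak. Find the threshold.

Gain reduction = -33 − (-40) = 7 dB; output overshoot = GR / (R − 1) = 7 / 7 = 1 dB.
Threshold = output − output overshoot = -40 − 1 = -41 dB.

-41 dB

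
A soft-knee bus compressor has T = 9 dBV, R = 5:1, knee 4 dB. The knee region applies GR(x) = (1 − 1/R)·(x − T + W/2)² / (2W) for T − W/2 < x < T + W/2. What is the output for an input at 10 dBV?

9.1 dBV

x − T + W/2 = 10 − 9 + 2 = 3.
GR = (1 − 1/5) × 3² / 8 = 0.8 × 9 / 8 = 0.9 dB.
Output = 10 − 0.9 = 9.1 dBV.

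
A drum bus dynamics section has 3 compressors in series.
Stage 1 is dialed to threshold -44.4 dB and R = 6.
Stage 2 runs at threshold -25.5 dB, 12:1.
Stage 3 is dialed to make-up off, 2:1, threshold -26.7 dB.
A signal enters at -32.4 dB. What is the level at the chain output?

Stage 1: overshoot 12 dB → 12/6 = 2 dB → -42.4 dB.
Stage 2: -42.4 dB is at or below the -25.5 dB threshold — no compression; output -42.4 dB.
Stage 3: below threshold (-42.4 ≤ -26.7); passes unchanged; output -42.4 dB.

-42.4 dB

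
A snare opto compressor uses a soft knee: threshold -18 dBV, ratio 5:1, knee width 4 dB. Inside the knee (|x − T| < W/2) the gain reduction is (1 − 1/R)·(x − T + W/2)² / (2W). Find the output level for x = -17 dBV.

x − T + W/2 = -17 − (-18) + 2 = 3.
GR = (1 − 1/5) × 3² / 8 = 0.8 × 9 / 8 = 0.9 dB.
Output = -17 − 0.9 = -17.9 dBV.

-17.9 dBV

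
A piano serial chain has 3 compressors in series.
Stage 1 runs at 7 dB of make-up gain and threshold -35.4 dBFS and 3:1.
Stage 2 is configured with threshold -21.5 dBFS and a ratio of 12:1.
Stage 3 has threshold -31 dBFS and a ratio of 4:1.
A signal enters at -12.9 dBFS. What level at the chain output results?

-28.6125 dBFS

Stage 1: -12.9 dBFS is 22.5 dB over -35.4 dBFS; at 3:1 that becomes 7.5 dB over, giving -27.9 dBFS; +7 dB make-up → -20.9 dBFS.
Stage 2: overshoot 0.6 dB → 0.6/12 = 0.05 dB → -21.45 dBFS.
Stage 3: -21.45 dBFS is 9.55 dB over -31 dBFS; at 4:1 that becomes 2.3875 dB over, giving -28.6125 dBFS.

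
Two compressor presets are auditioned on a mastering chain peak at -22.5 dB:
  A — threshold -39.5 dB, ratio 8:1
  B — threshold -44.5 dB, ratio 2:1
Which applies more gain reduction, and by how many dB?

A: GR = 17 − 17/8 = 14.875 dB.
B: GR = 22 − 22/2 = 11 dB.
A reduces 3.875 dB more.

A, by 3.875 dB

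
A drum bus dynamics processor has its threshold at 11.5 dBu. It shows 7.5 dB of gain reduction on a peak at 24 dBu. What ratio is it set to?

2.5:1

Input overshoot = 24 − 11.5 = 12.5 dB.
Output overshoot = 12.5 − 7.5 = 5 dB.
Ratio = input overshoot / output overshoot = 12.5 / 5 = 2.5.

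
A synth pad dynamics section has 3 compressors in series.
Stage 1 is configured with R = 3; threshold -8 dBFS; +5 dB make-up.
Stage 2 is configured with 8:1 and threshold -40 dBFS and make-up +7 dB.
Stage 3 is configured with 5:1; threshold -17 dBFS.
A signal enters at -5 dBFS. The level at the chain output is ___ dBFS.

-28.25 dBFS

Stage 1: -5 dBFS is 3 dB over -8 dBFS; at 3:1 that becomes 1 dB over, giving -7 dBFS; +5 dB make-up → -2 dBFS.
Stage 2: -2 dBFS is 38 dB over -40 dBFS; at 8:1 that becomes 4.75 dB over, giving -35.25 dBFS; +7 dB make-up → -28.25 dBFS.
Stage 3: below threshold (-28.25 ≤ -17); passes unchanged; output -28.25 dBFS.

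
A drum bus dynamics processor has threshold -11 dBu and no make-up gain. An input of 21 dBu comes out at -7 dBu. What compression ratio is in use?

8:1

Input overshoot = 21 − (-11) = 32 dB; output overshoot = -7 − (-11) = 4 dB.
Ratio = 32 / 4 = 8.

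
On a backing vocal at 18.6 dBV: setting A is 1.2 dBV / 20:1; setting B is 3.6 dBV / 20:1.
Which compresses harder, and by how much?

A: 17.4 dB over, compressed to 0.87 dB over, so 16.53 dB of GR.
B: 15 dB over, compressed to 0.75 dB over, so 14.25 dB of GR.
Difference: 2.28 dB in favour of A.

A, by 2.28 dB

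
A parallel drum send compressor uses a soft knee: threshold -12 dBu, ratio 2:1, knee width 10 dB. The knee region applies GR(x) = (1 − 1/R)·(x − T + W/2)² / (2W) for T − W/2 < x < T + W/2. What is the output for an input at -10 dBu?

-11.225 dBu

x − T + W/2 = -10 − (-12) + 5 = 7.
GR = (1 − 1/2) × 7² / 20 = 0.5 × 49 / 20 = 1.225 dB.
Output = -10 − 1.225 = -11.225 dBu.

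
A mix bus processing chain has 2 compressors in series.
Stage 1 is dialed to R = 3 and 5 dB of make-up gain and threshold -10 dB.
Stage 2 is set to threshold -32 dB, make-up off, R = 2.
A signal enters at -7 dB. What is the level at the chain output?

-18 dB

Stage 1: -7 dB is 3 dB over -10 dB; at 3:1 that becomes 1 dB over, giving -9 dB; +5 dB make-up → -4 dB.
Stage 2: 28 dB above -32 dB, reduced 2:1 to 14 dB above → -18 dB.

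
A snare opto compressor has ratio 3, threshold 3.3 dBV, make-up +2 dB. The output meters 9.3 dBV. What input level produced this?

15.3 dBV

Before make-up, the level was 9.3 − 2 = 7.3 dBV.
The compressed level sits 7.3 − 3.3 = 4 dB over threshold.
Input overshoot = R × output overshoot = 12 dB → input = 3.3 + 12 = 15.3 dBV.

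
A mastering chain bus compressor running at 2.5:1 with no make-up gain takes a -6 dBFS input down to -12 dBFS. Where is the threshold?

-16 dBFS

Let T be the threshold. Output overshoot = (input overshoot)/R, so -12 − T = (-6 − T)/2.5.
2.5·(-12 − T) = -6 − T → 1.5·T = -30 − (-6) = -24.
T = -24/1.5 = -16 dBFS.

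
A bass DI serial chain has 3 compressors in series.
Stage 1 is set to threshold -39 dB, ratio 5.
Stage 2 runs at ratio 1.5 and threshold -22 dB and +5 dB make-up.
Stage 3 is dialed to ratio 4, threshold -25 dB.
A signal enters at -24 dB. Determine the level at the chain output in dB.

-31 dB

Stage 1: -24 dB is 15 dB over -39 dB; at 5:1 that becomes 3 dB over, giving -36 dB.
Stage 2: -36 dB is at or below the -22 dB threshold — no compression; make-up brings it to -31 dB.
Stage 3: -31 dB is at or below the -25 dB threshold — no compression; output -31 dB.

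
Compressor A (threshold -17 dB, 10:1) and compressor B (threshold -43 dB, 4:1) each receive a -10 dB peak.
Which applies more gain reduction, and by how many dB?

B, by 18.45 dB

A: GR = 7 − 7/10 = 6.3 dB.
B: GR = 33 − 33/4 = 24.75 dB.
B reduces 18.45 dB more.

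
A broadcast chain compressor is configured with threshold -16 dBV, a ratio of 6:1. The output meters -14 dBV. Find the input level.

-4 dBV

The compressed level sits -14 − (-16) = 2 dB over threshold.
Before 6:1 compression the overshoot was 2 × 6 = 12 dB, so input = -16 + 12 = -4 dBV.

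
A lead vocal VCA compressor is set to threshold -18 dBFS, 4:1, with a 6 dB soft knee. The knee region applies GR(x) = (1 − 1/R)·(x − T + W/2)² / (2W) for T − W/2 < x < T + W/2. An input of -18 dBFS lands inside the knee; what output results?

-18.5625 dBFS

x − T + W/2 = -18 − (-18) + 3 = 3.
GR = (1 − 1/4) × 3² / 12 = 0.75 × 9 / 12 = 0.5625 dB.
Output = -18 − 0.5625 = -18.5625 dBFS.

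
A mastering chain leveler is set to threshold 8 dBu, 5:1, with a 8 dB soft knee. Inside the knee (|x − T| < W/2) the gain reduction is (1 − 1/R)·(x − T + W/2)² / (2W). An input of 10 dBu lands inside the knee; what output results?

8.2 dBu

x − T + W/2 = 10 − 8 + 4 = 6.
GR = (1 − 1/5) × 6² / 16 = 0.8 × 36 / 16 = 1.8 dB.
Output = 10 − 1.8 = 8.2 dBu.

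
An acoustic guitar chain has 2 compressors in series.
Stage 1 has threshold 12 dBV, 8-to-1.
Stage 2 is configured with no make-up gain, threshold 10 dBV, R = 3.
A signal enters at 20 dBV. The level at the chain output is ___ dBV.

11 dBV

Stage 1: 8 dB above 12 dBV, reduced 8:1 to 1 dB above → 13 dBV.
Stage 2: overshoot 3 dB → 3/3 = 1 dB → 11 dBV.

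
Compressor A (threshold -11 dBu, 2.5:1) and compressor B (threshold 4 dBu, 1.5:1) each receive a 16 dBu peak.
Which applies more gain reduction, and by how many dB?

A: GR = 27 − 27/2.5 = 16.2 dB.
B: GR = 12 − 12/1.5 = 4 dB.
A reduces 12.2 dB more.

A, by 12.2 dB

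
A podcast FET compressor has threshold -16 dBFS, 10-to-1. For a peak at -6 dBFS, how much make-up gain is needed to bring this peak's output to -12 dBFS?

Overshoot 10 dB → 10/10 = 1 dB after compression, so the compressed level is -16 + 1 = -15 dBFS.
Make-up = target − compressed = -12 − (-15) = 3 dB.

3 dB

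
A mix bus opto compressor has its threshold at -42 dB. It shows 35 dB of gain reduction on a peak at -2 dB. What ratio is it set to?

Input overshoot = -2 − (-42) = 40 dB.
Output overshoot = 40 − 35 = 5 dB.
Ratio = input overshoot / output overshoot = 40 / 5 = 8.

8:1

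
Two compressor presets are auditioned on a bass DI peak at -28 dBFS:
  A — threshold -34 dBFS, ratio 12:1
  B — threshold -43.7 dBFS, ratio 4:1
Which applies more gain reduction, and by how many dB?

A: 6 dB over, compressed to 0.5 dB over, so 5.5 dB of GR.
B: 15.7 dB over, compressed to 3.925 dB over, so 11.775 dB of GR.
Difference: 6.275 dB in favour of B.

B, by 6.275 dB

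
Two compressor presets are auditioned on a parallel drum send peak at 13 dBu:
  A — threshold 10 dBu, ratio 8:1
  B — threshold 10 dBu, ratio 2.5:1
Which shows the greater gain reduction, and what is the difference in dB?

A: 3 dB over, compressed to 0.375 dB over, so 2.625 dB of GR.
B: 3 dB over, compressed to 1.2 dB over, so 1.8 dB of GR.
A reduces 0.825 dB more.

A, by 0.825 dB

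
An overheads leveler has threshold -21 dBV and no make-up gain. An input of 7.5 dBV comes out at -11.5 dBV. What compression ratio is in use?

3:1

Input overshoot = 7.5 − (-21) = 28.5 dB; output overshoot = -11.5 − (-21) = 9.5 dB.
Ratio = 28.5 / 9.5 = 3.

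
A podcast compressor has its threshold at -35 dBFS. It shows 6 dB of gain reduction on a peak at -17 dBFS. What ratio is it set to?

Input overshoot = -17 − (-35) = 18 dB.
Output overshoot = 18 − 6 = 12 dB.
Ratio = input overshoot / output overshoot = 18 / 12 = 1.5.

1.5:1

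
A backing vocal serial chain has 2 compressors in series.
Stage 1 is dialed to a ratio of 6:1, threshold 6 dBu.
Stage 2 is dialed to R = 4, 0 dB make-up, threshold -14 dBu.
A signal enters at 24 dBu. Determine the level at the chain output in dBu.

-8.25 dBu

Stage 1: 18 dB above 6 dBu, reduced 6:1 to 3 dB above → 9 dBu.
Stage 2: overshoot 23 dB → 23/4 = 5.75 dB → -8.25 dBu.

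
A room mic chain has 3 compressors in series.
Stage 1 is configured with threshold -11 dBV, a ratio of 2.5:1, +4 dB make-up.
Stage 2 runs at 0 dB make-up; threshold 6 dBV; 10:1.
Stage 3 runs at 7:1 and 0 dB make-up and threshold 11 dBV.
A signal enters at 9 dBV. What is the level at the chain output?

1 dBV

Stage 1: 20 dB above -11 dBV, reduced 2.5:1 to 8 dB above → -3 dBV; +4 dB make-up → 1 dBV.
Stage 2: below threshold (1 ≤ 6); passes unchanged; output 1 dBV.
Stage 3: below threshold (1 ≤ 11); passes unchanged; output 1 dBV.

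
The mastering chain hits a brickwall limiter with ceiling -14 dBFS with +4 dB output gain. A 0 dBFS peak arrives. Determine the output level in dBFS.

A brickwall limiter is an ∞:1 compressor: any input above the ceiling is clamped to -14 dBFS.
Output gain then adds 4 dB: -14 + 4 = -10 dBFS.

-10 dBFS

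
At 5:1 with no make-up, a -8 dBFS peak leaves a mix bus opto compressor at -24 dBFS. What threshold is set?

Gain reduction = -8 − (-24) = 16 dB; output overshoot = GR / (R − 1) = 16 / 4 = 4 dB.
Threshold = output − output overshoot = -24 − 4 = -28 dBFS.

-28 dBFS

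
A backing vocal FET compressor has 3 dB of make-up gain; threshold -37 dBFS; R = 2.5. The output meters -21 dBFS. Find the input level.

Stripping the +3 dB make-up gives -24 dBFS at the gain stage.
The compressed level sits -24 − (-37) = 13 dB over threshold.
Undo the ratio: input overshoot = 13 × 2.5 = 32.5 dB, giving input = -4.5 dBFS.

-4.5 dBFS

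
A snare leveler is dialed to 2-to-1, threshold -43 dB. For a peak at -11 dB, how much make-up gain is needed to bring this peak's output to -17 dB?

The peak compresses to -43 + 32/2 = -27 dB.
To reach -17 dB requires -17 − (-27) = 10 dB of make-up.

10 dB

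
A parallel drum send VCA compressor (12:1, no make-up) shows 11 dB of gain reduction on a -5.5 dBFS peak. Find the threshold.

Input is 12 dB above T (since output overshoot × R = input overshoot: (-16.5 − T)·12 = -5.5 − T gives T = -17.5 dBFS).
Check: -17.5 + (-5.5 − (-17.5))/12 = -17.5 + 1 = -16.5 dBFS. ✓

-17.5 dBFS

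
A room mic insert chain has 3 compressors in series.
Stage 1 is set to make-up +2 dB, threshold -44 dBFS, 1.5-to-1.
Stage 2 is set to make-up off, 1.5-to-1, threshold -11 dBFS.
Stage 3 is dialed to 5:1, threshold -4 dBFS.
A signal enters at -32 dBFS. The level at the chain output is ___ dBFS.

Stage 1: 12 dB above -44 dBFS, reduced 1.5:1 to 8 dB above → -36 dBFS; +2 dB make-up → -34 dBFS.
Stage 2: below threshold (-34 ≤ -11); passes unchanged; output -34 dBFS.
Stage 3: -34 dBFS ≤ -4 dBFS, so stage 3 doesn't engage; output -34 dBFS.

-34 dBFS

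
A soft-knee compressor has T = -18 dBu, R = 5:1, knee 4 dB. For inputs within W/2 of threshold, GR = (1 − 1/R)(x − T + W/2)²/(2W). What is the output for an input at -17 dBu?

-17.9 dBu

x − T + W/2 = -17 − (-18) + 2 = 3.
GR = (1 − 1/5) × 3² / 8 = 0.8 × 9 / 8 = 0.9 dB.
Output = -17 − 0.9 = -17.9 dBu.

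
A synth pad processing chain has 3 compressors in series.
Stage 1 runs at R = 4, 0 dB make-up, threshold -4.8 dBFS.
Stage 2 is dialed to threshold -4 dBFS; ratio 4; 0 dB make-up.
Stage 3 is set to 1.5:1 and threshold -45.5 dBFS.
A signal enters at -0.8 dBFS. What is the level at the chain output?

-17.8 dBFS

Stage 1: 4 dB above -4.8 dBFS, reduced 4:1 to 1 dB above → -3.8 dBFS.
Stage 2: -3.8 dBFS is 0.2 dB over -4 dBFS; at 4:1 that becomes 0.05 dB over, giving -3.95 dBFS.
Stage 3: 41.55 dB above -45.5 dBFS, reduced 1.5:1 to 27.7 dB above → -17.8 dBFS.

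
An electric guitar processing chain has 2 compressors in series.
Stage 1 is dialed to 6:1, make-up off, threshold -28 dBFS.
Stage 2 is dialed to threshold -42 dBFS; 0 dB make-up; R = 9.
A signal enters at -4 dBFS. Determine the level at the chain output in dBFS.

Stage 1: -4 dBFS is 24 dB over -28 dBFS; at 6:1 that becomes 4 dB over, giving -24 dBFS.
Stage 2: overshoot 18 dB → 18/9 = 2 dB → -40 dBFS.

-40 dBFS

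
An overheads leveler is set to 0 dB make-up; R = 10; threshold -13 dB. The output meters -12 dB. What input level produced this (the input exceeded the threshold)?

The compressed level sits -12 − (-13) = 1 dB over threshold.
Input overshoot = R × output overshoot = 10 dB → input = -13 + 10 = -3 dB.

-3 dB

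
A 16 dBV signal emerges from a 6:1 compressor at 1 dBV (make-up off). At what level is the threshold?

Input is 18 dB above T (since output overshoot × R = input overshoot: (1 − T)·6 = 16 − T gives T = -2 dBV).
Check: -2 + (16 − (-2))/6 = -2 + 3 = 1 dBV. ✓

-2 dBV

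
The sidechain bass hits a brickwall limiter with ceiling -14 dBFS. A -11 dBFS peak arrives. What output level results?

-14 dBFS

At ∞:1, everything above -14 dBFS is held at the ceiling.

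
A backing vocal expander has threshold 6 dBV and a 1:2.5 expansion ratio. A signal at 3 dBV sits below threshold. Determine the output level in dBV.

-1.5 dBV

Undershoot = 6 − 3 = 3 dB.
At 1:2.5, that expands to 7.5 dB under threshold.
Output = 6 − 7.5 = -1.5 dBV.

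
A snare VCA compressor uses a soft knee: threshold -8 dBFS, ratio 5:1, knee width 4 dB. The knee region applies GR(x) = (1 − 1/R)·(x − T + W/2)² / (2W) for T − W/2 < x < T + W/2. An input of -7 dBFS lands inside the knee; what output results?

-7.9 dBFS

x − T + W/2 = -7 − (-8) + 2 = 3.
GR = (1 − 1/5) × 3² / 8 = 0.8 × 9 / 8 = 0.9 dB.
Output = -7 − 0.9 = -7.9 dBFS.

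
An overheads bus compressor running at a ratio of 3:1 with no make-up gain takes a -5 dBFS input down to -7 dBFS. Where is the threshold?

Input is 3 dB above T (since output overshoot × R = input overshoot: (-7 − T)·3 = -5 − T gives T = -8 dBFS).
Check: -8 + (-5 − (-8))/3 = -8 + 1 = -7 dBFS. ✓

-8 dBFS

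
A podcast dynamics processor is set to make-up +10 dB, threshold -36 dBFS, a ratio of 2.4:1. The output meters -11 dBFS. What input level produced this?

0 dBFS

Before make-up, the level was -11 − 10 = -21 dBFS.
Post-compression overshoot = -21 − (-36) = 15 dB.
Before 2.4:1 compression the overshoot was 15 × 2.4 = 36 dB, so input = -36 + 36 = 0 dBFS.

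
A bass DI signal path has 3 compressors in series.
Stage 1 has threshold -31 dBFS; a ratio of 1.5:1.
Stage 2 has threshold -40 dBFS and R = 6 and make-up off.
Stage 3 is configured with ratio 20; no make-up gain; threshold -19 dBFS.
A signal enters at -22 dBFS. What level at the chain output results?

Stage 1: 9 dB above -31 dBFS, reduced 1.5:1 to 6 dB above → -25 dBFS.
Stage 2: overshoot 15 dB → 15/6 = 2.5 dB → -37.5 dBFS.
Stage 3: -37.5 dBFS is at or below the -19 dBFS threshold — no compression; output -37.5 dBFS.

-37.5 dBFS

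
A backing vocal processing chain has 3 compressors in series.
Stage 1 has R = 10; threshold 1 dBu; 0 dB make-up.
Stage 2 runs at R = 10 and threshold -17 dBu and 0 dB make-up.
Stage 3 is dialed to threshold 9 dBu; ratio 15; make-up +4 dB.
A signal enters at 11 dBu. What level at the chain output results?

-11.1 dBu

Stage 1: overshoot 10 dB → 10/10 = 1 dB → 2 dBu.
Stage 2: overshoot 19 dB → 19/10 = 1.9 dB → -15.1 dBu.
Stage 3: -15.1 dBu ≤ 9 dBu, so stage 3 doesn't engage; make-up brings it to -11.1 dBu.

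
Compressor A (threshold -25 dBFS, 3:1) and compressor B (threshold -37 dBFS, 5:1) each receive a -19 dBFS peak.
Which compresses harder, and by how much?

B, by 10.4 dB

A: 6 dB over, compressed to 2 dB over, so 4 dB of GR.
B: 18 dB over, compressed to 3.6 dB over, so 14.4 dB of GR.
Difference: 10.4 dB in favour of B.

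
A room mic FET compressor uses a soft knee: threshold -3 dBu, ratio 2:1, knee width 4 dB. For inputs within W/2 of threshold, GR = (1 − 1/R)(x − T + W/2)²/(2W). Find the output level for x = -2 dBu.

x − T + W/2 = -2 − (-3) + 2 = 3.
GR = (1 − 1/2) × 3² / 8 = 0.5 × 9 / 8 = 0.5625 dB.
Output = -2 − 0.5625 = -2.5625 dBu.

-2.5625 dBu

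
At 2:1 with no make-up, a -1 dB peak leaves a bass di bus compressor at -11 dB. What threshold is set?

-21 dB

Gain reduction = -1 − (-11) = 10 dB; output overshoot = GR / (R − 1) = 10 / 1 = 10 dB.
Threshold = output − output overshoot = -11 − 10 = -21 dB.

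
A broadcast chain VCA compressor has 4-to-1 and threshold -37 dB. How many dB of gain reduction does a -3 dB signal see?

The signal is 34 dB above threshold.
At 4:1, output sits 34/4 = 8.5 dB above threshold.
So the signal is attenuated by 34 − 8.5 = 25.5 dB.

25.5 dB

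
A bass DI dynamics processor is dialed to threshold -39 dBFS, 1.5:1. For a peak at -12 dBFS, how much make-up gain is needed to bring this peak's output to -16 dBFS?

Without make-up, output = threshold + overshoot/1.5 = -39 + 18 = -21 dBFS.
Gap to target: 5 dB.

5 dB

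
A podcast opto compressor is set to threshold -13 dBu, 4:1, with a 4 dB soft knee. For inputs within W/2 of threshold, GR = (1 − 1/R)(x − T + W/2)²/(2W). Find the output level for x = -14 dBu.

x − T + W/2 = -14 − (-13) + 2 = 1.
GR = (1 − 1/4) × 1² / 8 = 0.75 × 1 / 8 = 0.09375 dB.
Output = -14 − 0.09375 = -14.09375 dBu.

-14.09375 dBu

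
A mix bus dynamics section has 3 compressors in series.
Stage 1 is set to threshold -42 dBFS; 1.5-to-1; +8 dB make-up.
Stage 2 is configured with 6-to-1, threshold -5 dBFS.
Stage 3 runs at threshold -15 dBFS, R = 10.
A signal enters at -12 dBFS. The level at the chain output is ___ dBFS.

Stage 1: 30 dB above -42 dBFS, reduced 1.5:1 to 20 dB above → -22 dBFS; +8 dB make-up → -14 dBFS.
Stage 2: -14 dBFS ≤ -5 dBFS, so stage 2 doesn't engage; output -14 dBFS.
Stage 3: overshoot 1 dB → 1/10 = 0.1 dB → -14.9 dBFS.

-14.9 dBFS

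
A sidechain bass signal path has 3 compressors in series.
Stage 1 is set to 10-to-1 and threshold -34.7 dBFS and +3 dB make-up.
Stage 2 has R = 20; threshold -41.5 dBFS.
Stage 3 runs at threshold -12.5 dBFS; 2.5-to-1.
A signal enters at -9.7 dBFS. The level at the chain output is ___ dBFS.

Stage 1: -9.7 dBFS is 25 dB over -34.7 dBFS; at 10:1 that becomes 2.5 dB over, giving -32.2 dBFS; +3 dB make-up → -29.2 dBFS.
Stage 2: 12.3 dB above -41.5 dBFS, reduced 20:1 to 0.615 dB above → -40.885 dBFS.
Stage 3: -40.885 dBFS ≤ -12.5 dBFS, so stage 3 doesn't engage; output -40.885 dBFS.

-40.885 dBFS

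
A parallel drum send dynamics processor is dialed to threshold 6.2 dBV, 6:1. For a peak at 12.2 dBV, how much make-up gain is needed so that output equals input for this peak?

5 dB

Overshoot 6 dB → 6/6 = 1 dB after compression, so the compressed level is 6.2 + 1 = 7.2 dBV.
Make-up = target − compressed = 12.2 − 7.2 = 5 dB.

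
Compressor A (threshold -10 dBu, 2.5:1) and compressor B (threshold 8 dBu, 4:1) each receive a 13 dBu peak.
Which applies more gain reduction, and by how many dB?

A: 23 dB over, compressed to 9.2 dB over, so 13.8 dB of GR.
B: 5 dB over, compressed to 1.25 dB over, so 3.75 dB of GR.
Difference: 10.05 dB in favour of A.

A, by 10.05 dB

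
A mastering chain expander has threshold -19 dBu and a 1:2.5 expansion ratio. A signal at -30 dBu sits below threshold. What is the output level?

The input is 11 dB below the -19 dBu threshold.
A 1:2.5 expander multiplies undershoot by 2.5: 11 × 2.5 = 27.5 dB below threshold.
Output = -19 − 27.5 = -46.5 dBu.

-46.5 dBu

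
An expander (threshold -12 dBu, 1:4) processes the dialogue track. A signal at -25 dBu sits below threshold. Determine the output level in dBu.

The input is 13 dB below the -12 dBu threshold.
A 1:4 expander multiplies undershoot by 4: 13 × 4 = 52 dB below threshold.
Output = -12 − 52 = -64 dBu.

-64 dBu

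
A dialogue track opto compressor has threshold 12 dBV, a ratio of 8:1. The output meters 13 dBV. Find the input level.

Post-compression overshoot = 13 − 12 = 1 dB.
Input overshoot = R × output overshoot = 8 dB → input = 12 + 8 = 20 dBV.

20 dBV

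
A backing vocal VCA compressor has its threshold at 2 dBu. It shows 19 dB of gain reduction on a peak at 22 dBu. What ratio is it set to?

20:1

Input overshoot = 22 − 2 = 20 dB.
Output overshoot = 20 − 19 = 1 dB.
Ratio = input overshoot / output overshoot = 20 / 1 = 20.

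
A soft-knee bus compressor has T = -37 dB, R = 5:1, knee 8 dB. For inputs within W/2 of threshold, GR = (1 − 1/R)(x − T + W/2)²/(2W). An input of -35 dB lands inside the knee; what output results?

x − T + W/2 = -35 − (-37) + 4 = 6.
GR = (1 − 1/5) × 6² / 16 = 0.8 × 36 / 16 = 1.8 dB.
Output = -35 − 1.8 = -36.8 dB.

-36.8 dB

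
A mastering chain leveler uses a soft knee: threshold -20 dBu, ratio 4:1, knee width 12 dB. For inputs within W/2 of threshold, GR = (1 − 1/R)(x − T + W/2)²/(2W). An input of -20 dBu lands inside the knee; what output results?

x − T + W/2 = -20 − (-20) + 6 = 6.
GR = (1 − 1/4) × 6² / 24 = 0.75 × 36 / 24 = 1.125 dB.
Output = -20 − 1.125 = -21.125 dBu.

-21.125 dBu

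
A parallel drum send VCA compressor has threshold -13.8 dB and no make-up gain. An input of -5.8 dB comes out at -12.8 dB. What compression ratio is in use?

8:1

Input overshoot = -5.8 − (-13.8) = 8 dB; output overshoot = -12.8 − (-13.8) = 1 dB.
Ratio = 8 / 1 = 8.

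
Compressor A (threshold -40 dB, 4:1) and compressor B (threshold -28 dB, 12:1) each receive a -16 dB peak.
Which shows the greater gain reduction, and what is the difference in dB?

A: GR = 24 − 24/4 = 18 dB.
B: GR = 12 − 12/12 = 11 dB.
A applies 7 dB more gain reduction.

A, by 7 dB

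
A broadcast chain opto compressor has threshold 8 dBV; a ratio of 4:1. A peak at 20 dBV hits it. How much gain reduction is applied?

The signal is 12 dB above threshold.
After 4:1 compression the overshoot becomes 12/4 = 3 dB.
So the signal is attenuated by 12 − 3 = 9 dB.

9 dB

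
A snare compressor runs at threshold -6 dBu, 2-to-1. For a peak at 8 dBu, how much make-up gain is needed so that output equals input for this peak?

7 dB

The peak compresses to -6 + 14/2 = 1 dBu.
To reach 8 dBu requires 8 − 1 = 7 dB of make-up.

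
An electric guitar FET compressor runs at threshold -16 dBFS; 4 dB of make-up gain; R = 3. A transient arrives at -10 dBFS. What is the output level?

-10 dBFS

Overshoot: -10 − (-16) = 6 dB.
The 6 dB excess becomes 2 dB after 3:1 reduction.
Output = -16 + 2 = -14 dBFS; make-up adds 4 dB, giving -10 dBFS.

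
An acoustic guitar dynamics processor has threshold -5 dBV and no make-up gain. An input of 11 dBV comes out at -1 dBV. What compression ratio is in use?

Input overshoot = 11 − (-5) = 16 dB; output overshoot = -1 − (-5) = 4 dB.
Ratio = 16 / 4 = 4.

4:1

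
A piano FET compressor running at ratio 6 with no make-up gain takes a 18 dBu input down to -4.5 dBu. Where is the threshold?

Gain reduction = 18 − (-4.5) = 22.5 dB; output overshoot = GR / (R − 1) = 22.5 / 5 = 4.5 dB.
Threshold = output − output overshoot = -4.5 − 4.5 = -9 dBu.

-9 dBu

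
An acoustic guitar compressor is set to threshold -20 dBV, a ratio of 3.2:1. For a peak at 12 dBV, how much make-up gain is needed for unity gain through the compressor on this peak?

Without make-up, output = threshold + overshoot/3.2 = -20 + 10 = -10 dBV.
Gap to target: 22 dB.

22 dB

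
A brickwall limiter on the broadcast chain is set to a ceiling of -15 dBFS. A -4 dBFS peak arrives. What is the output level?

The limiter clamps the peak to its -15 dBFS ceiling.

-15 dBFS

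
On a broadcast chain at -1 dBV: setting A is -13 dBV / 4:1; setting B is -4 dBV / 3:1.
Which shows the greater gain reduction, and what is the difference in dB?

A, by 7 dB

A: 12 dB over, compressed to 3 dB over, so 9 dB of GR.
B: 3 dB over, compressed to 1 dB over, so 2 dB of GR.
A applies 7 dB more gain reduction.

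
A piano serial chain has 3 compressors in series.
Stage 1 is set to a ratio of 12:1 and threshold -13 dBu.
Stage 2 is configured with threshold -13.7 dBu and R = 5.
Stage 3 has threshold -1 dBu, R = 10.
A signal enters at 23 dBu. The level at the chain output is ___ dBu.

Stage 1: 36 dB above -13 dBu, reduced 12:1 to 3 dB above → -10 dBu.
Stage 2: overshoot 3.7 dB → 3.7/5 = 0.74 dB → -12.96 dBu.
Stage 3: below threshold (-12.96 ≤ -1); passes unchanged; output -12.96 dBu.

-12.96 dBu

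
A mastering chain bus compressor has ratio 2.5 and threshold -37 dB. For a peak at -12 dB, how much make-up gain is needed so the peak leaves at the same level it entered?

15 dB

Overshoot 25 dB → 25/2.5 = 10 dB after compression, so the compressed level is -37 + 10 = -27 dB.
Make-up = target − compressed = -12 − (-27) = 15 dB.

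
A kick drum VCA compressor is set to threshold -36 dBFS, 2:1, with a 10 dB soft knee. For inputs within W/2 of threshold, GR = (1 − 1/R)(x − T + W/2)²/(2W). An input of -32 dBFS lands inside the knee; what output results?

x − T + W/2 = -32 − (-36) + 5 = 9.
GR = (1 − 1/2) × 9² / 20 = 0.5 × 81 / 20 = 2.025 dB.
Output = -32 − 2.025 = -34.025 dBFS.

-34.025 dBFS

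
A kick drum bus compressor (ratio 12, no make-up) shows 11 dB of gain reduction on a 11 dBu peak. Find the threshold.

-1 dBu

Gain reduction = 11 − 0 = 11 dB; output overshoot = GR / (R − 1) = 11 / 11 = 1 dB.
Threshold = output − output overshoot = 0 − 1 = -1 dBu.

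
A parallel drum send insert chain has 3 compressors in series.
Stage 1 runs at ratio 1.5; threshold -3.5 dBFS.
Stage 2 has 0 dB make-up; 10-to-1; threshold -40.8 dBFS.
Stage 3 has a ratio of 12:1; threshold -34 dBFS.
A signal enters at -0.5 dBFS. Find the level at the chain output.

Stage 1: 3 dB above -3.5 dBFS, reduced 1.5:1 to 2 dB above → -1.5 dBFS.
Stage 2: -1.5 dBFS is 39.3 dB over -40.8 dBFS; at 10:1 that becomes 3.93 dB over, giving -36.87 dBFS.
Stage 3: below threshold (-36.87 ≤ -34); passes unchanged; output -36.87 dBFS.

-36.87 dBFS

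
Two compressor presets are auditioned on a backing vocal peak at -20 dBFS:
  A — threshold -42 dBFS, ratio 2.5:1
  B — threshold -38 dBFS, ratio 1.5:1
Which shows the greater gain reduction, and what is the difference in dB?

A, by 7.2 dB

A: GR = 22 − 22/2.5 = 13.2 dB.
B: GR = 18 − 18/1.5 = 6 dB.
A reduces 7.2 dB more.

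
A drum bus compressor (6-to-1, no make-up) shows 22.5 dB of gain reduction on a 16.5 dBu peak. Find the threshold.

Gain reduction = 16.5 − (-6) = 22.5 dB; output overshoot = GR / (R − 1) = 22.5 / 5 = 4.5 dB.
Threshold = output − output overshoot = -6 − 4.5 = -10.5 dBu.

-10.5 dBu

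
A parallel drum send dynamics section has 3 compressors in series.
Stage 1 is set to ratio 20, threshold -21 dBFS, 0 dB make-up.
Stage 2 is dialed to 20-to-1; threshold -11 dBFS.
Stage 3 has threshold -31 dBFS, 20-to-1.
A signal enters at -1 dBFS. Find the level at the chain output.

Stage 1: -1 dBFS is 20 dB over -21 dBFS; at 20:1 that becomes 1 dB over, giving -20 dBFS.
Stage 2: -20 dBFS is at or below the -11 dBFS threshold — no compression; output -20 dBFS.
Stage 3: overshoot 11 dB → 11/20 = 0.55 dB → -30.45 dBFS.

-30.45 dBFS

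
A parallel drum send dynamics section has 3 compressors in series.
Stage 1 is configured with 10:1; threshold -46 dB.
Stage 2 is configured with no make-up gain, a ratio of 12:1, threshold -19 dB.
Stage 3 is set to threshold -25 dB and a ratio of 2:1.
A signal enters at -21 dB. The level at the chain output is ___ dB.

Stage 1: -21 dB is 25 dB over -46 dB; at 10:1 that becomes 2.5 dB over, giving -43.5 dB.
Stage 2: below threshold (-43.5 ≤ -19); passes unchanged; output -43.5 dB.
Stage 3: -43.5 dB ≤ -25 dB, so stage 3 doesn't engage; output -43.5 dB.

-43.5 dB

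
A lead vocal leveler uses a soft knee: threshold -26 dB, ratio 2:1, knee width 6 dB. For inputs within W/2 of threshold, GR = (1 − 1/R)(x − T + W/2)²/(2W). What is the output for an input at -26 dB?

-26.375 dB

x − T + W/2 = -26 − (-26) + 3 = 3.
GR = (1 − 1/2) × 3² / 12 = 0.5 × 9 / 12 = 0.375 dB.
Output = -26 − 0.375 = -26.375 dB.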